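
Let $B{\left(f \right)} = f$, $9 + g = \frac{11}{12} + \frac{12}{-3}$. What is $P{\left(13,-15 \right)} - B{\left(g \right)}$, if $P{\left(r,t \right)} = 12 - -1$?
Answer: $\frac{301}{12} \approx 25.083$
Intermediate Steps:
$P{\left(r,t \right)} = 13$ ($P{\left(r,t \right)} = 12 + 1 = 13$)
$g = - \frac{145}{12}$ ($g = -9 + \left(\frac{11}{12} + \frac{12}{-3}\right) = -9 + \left(11 \cdot \frac{1}{12} + 12 \left(- \frac{1}{3}\right)\right) = -9 + \left(\frac{11}{12} - 4\right) = -9 - \frac{37}{12} = - \frac{145}{12} \approx -12.083$)
$P{\left(13,-15 \right)} - B{\left(g \right)} = 13 - - \frac{145}{12} = 13 + \frac{145}{12} = \frac{301}{12}$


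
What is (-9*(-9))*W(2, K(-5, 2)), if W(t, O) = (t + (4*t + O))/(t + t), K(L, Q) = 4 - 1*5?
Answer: 729/4 ≈ 182.25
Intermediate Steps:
K(L, Q) = -1 (K(L, Q) = 4 - 5 = -1)
W(t, O) = (O + 5*t)/(2*t) (W(t, O) = (t + (O + 4*t))/((2*t)) = (O + 5*t)*(1/(2*t)) = (O + 5*t)/(2*t))
(-9*(-9))*W(2, K(-5, 2)) = (-9*(-9))*((½)*(-1 + 5*2)/2) = 81*((½)*(½)*(-1 + 10)) = 81*((½)*(½)*9) = 81*(9/4) = 729/4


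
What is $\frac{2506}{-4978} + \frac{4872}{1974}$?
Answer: $\frac{229833}{116983} \approx 1.9647$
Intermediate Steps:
$\frac{2506}{-4978} + \frac{4872}{1974} = 2506 \left(- \frac{1}{4978}\right) + 4872 \cdot \frac{1}{1974} = - \frac{1253}{2489} + \frac{116}{47} = \frac{229833}{116983}$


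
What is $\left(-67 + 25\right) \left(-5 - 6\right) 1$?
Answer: $462$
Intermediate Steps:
$\left(-67 + 25\right) \left(-5 - 6\right) 1 = - 42 \left(\left(-11\right) 1\right) = \left(-42\right) \left(-11\right) = 462$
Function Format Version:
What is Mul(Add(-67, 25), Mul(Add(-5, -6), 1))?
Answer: 462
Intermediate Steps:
Mul(Add(-67, 25), Mul(Add(-5, -6), 1)) = Mul(-42, Mul(-11, 1)) = Mul(-42, -11) = 462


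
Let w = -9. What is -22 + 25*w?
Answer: -247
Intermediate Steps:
-22 + 25*w = -22 + 25*(-9) = -22 - 225 = -247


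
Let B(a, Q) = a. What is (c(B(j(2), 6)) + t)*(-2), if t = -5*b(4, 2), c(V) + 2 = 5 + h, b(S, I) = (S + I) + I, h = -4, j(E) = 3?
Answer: 82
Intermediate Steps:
b(S, I) = S + 2*I (b(S, I) = (I + S) + I = S + 2*I)
c(V) = -1 (c(V) = -2 + (5 - 4) = -2 + 1 = -1)
t = -40 (t = -5*(4 + 2*2) = -5*(4 + 4) = -5*8 = -40)
(c(B(j(2), 6)) + t)*(-2) = (-1 - 40)*(-2) = -41*(-2) = 82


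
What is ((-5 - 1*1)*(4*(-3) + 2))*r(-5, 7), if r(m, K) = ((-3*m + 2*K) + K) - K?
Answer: 1740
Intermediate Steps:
r(m, K) = -3*m + 2*K (r(m, K) = (-3*m + 3*K) - K = -3*m + 2*K)
((-5 - 1*1)*(4*(-3) + 2))*r(-5, 7) = ((-5 - 1*1)*(4*(-3) + 2))*(-3*(-5) + 2*7) = ((-5 - 1)*(-12 + 2))*(15 + 14) = -6*(-10)*29 = 60*29 = 1740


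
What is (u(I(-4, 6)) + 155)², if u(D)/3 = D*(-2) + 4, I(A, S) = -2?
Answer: 32041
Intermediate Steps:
u(D) = 12 - 6*D (u(D) = 3*(D*(-2) + 4) = 3*(-2*D + 4) = 3*(4 - 2*D) = 12 - 6*D)
(u(I(-4, 6)) + 155)² = ((12 - 6*(-2)) + 155)² = ((12 + 12) + 155)² = (24 + 155)² = 179² = 32041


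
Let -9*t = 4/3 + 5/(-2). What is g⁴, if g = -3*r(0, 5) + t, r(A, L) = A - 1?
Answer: 815730721/8503056 ≈ 95.934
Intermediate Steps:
r(A, L) = -1 + A
t = 7/54 (t = -(4/3 + 5/(-2))/9 = -(4*(⅓) + 5*(-½))/9 = -(4/3 - 5/2)/9 = -⅑*(-7/6) = 7/54 ≈ 0.12963)
g = 169/54 (g = -3*(-1 + 0) + 7/54 = -3*(-1) + 7/54 = 3 + 7/54 = 169/54 ≈ 3.1296)
g⁴ = (169/54)⁴ = 815730721/8503056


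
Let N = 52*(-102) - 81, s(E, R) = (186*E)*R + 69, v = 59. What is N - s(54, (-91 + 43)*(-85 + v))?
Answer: -12540366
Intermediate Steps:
s(E, R) = 69 + 186*E*R (s(E, R) = 186*E*R + 69 = 69 + 186*E*R)
N = -5385 (N = -5304 - 81 = -5385)
N - s(54, (-91 + 43)*(-85 + v)) = -5385 - (69 + 186*54*((-91 + 43)*(-85 + 59))) = -5385 - (69 + 186*54*(-48*(-26))) = -5385 - (69 + 186*54*1248) = -5385 - (69 + 12534912) = -5385 - 1*12534981 = -5385 - 12534981 = -12540366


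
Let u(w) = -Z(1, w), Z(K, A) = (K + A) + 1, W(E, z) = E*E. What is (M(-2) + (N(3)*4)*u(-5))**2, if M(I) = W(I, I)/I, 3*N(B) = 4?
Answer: 196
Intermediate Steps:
N(B) = 4/3 (N(B) = (1/3)*4 = 4/3)
W(E, z) = E**2
Z(K, A) = 1 + A + K (Z(K, A) = (A + K) + 1 = 1 + A + K)
u(w) = -2 - w (u(w) = -(1 + w + 1) = -(2 + w) = -2 - w)
M(I) = I (M(I) = I**2/I = I)
(M(-2) + (N(3)*4)*u(-5))**2 = (-2 + ((4/3)*4)*(-2 - 1*(-5)))**2 = (-2 + 16*(-2 + 5)/3)**2 = (-2 + (16/3)*3)**2 = (-2 + 16)**2 = 14**2 = 196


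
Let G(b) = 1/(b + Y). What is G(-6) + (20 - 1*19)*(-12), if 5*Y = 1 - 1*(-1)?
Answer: -341/28 ≈ -12.179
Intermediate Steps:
Y = 2/5 (Y = (1 - 1*(-1))/5 = (1 + 1)/5 = (1/5)*2 = 2/5 ≈ 0.40000)
G(b) = 1/(2/5 + b) (G(b) = 1/(b + 2/5) = 1/(2/5 + b))
G(-6) + (20 - 1*19)*(-12) = 5/(2 + 5*(-6)) + (20 - 1*19)*(-12) = 5/(2 - 30) + (20 - 19)*(-12) = 5/(-28) + 1*(-12) = 5*(-1/28) - 12 = -5/28 - 12 = -341/28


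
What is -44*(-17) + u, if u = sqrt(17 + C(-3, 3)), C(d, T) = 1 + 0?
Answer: 748 + 3*sqrt(2) ≈ 752.24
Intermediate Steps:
C(d, T) = 1
u = 3*sqrt(2) (u = sqrt(17 + 1) = sqrt(18) = 3*sqrt(2) ≈ 4.2426)
-44*(-17) + u = -44*(-17) + 3*sqrt(2) = 748 + 3*sqrt(2)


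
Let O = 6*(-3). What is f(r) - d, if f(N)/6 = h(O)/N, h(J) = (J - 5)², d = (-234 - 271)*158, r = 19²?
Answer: 28807364/361 ≈ 79799.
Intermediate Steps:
O = -18
r = 361
d = -79790 (d = -505*158 = -79790)
h(J) = (-5 + J)²
f(N) = 3174/N (f(N) = 6*((-5 - 18)²/N) = 6*((-23)²/N) = 6*(529/N) = 3174/N)
f(r) - d = 3174/361 - 1*(-79790) = 3174*(1/361) + 79790 = 3174/361 + 79790 = 28807364/361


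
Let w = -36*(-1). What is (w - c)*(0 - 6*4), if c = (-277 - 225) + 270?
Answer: -6432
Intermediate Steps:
w = 36 (w = -6*(-6) = 36)
c = -232 (c = -502 + 270 = -232)
(w - c)*(0 - 6*4) = (36 - 1*(-232))*(0 - 6*4) = (36 + 232)*(0 - 24) = 268*(-24) = -6432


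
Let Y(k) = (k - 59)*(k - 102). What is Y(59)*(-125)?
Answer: 0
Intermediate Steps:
Y(k) = (-102 + k)*(-59 + k) (Y(k) = (-59 + k)*(-102 + k) = (-102 + k)*(-59 + k))
Y(59)*(-125) = (6018 + 59² - 161*59)*(-125) = (6018 + 3481 - 9499)*(-125) = 0*(-125) = 0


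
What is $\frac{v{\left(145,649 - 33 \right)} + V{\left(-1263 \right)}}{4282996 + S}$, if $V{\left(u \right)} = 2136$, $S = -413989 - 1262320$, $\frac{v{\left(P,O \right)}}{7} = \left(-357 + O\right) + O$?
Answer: $\frac{8261}{2606687} \approx 0.0031692$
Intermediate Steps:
$v{\left(P,O \right)} = -2499 + 14 O$ ($v{\left(P,O \right)} = 7 \left(\left(-357 + O\right) + O\right) = 7 \left(-357 + 2 O\right) = -2499 + 14 O$)
$S = -1676309$ ($S = -413989 - 1262320 = -1676309$)
$\frac{v{\left(145,649 - 33 \right)} + V{\left(-1263 \right)}}{4282996 + S} = \frac{\left(-2499 + 14 \left(649 - 33\right)\right) + 2136}{4282996 - 1676309} = \frac{\left(-2499 + 14 \left(649 - 33\right)\right) + 2136}{2606687} = \left(\left(-2499 + 14 \cdot 616\right) + 2136\right) \frac{1}{2606687} = \left(\left(-2499 + 8624\right) + 2136\right) \frac{1}{2606687} = \left(6125 + 2136\right) \frac{1}{2606687} = 8261 \cdot \frac{1}{2606687} = \frac{8261}{2606687}$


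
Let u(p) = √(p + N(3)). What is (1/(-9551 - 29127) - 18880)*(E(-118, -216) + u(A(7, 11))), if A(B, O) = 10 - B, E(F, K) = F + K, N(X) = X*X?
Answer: 121950187047/19339 - 730240641*√3/19339 ≈ 6.2405e+6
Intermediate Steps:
N(X) = X²
u(p) = √(9 + p) (u(p) = √(p + 3²) = √(p + 9) = √(9 + p))
(1/(-9551 - 29127) - 18880)*(E(-118, -216) + u(A(7, 11))) = (1/(-9551 - 29127) - 18880)*((-118 - 216) + √(9 + (10 - 1*7))) = (1/(-38678) - 18880)*(-334 + √(9 + (10 - 7))) = (-1/38678 - 18880)*(-334 + √(9 + 3)) = -730240641*(-334 + √12)/38678 = -730240641*(-334 + 2*√3)/38678 = 121950187047/19339 - 730240641*√3/19339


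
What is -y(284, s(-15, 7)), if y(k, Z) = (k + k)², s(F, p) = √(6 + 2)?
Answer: -322624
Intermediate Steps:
s(F, p) = 2*√2 (s(F, p) = √8 = 2*√2)
y(k, Z) = 4*k² (y(k, Z) = (2*k)² = 4*k²)
-y(284, s(-15, 7)) = -4*284² = -4*80656 = -1*322624 = -322624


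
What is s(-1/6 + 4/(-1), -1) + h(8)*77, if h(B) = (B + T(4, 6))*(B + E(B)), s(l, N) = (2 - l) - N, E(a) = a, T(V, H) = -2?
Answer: 44395/6 ≈ 7399.2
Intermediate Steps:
s(l, N) = 2 - N - l
h(B) = 2*B*(-2 + B) (h(B) = (B - 2)*(B + B) = (-2 + B)*(2*B) = 2*B*(-2 + B))
s(-1/6 + 4/(-1), -1) + h(8)*77 = (2 - 1*(-1) - (-1/6 + 4/(-1))) + (2*8*(-2 + 8))*77 = (2 + 1 - (-1*1/6 + 4*(-1))) + (2*8*6)*77 = (2 + 1 - (-1/6 - 4)) + 96*77 = (2 + 1 - 1*(-25/6)) + 7392 = (2 + 1 + 25/6) + 7392 = 43/6 + 7392 = 44395/6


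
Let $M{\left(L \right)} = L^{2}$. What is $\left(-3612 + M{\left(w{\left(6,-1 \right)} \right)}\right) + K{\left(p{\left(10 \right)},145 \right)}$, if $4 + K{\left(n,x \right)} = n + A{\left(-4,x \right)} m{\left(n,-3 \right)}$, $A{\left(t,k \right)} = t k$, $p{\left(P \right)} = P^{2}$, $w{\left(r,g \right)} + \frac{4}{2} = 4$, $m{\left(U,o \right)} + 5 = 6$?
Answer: $-4092$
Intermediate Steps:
$m{\left(U,o \right)} = 1$ ($m{\left(U,o \right)} = -5 + 6 = 1$)
$w{\left(r,g \right)} = 2$ ($w{\left(r,g \right)} = -2 + 4 = 2$)
$A{\left(t,k \right)} = k t$
$K{\left(n,x \right)} = -4 + n - 4 x$ ($K{\left(n,x \right)} = -4 + \left(n + x \left(-4\right) 1\right) = -4 + \left(n + - 4 x 1\right) = -4 + \left(n - 4 x\right) = -4 + n - 4 x$)
$\left(-3612 + M{\left(w{\left(6,-1 \right)} \right)}\right) + K{\left(p{\left(10 \right)},145 \right)} = \left(-3612 + 2^{2}\right) - \left(584 - 100\right) = \left(-3612 + 4\right) - 484 = -3608 - 484 = -4092$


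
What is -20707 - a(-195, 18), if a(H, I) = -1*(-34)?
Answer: -20741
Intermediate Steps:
a(H, I) = 34
-20707 - a(-195, 18) = -20707 - 1*34 = -20707 - 34 = -20741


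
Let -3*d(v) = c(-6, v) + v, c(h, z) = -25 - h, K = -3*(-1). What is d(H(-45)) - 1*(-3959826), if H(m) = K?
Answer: 11879494/3 ≈ 3.9598e+6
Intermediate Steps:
K = 3
H(m) = 3
d(v) = 19/3 - v/3 (d(v) = -((-25 - 1*(-6)) + v)/3 = -((-25 + 6) + v)/3 = -(-19 + v)/3 = 19/3 - v/3)
d(H(-45)) - 1*(-3959826) = (19/3 - ⅓*3) - 1*(-3959826) = (19/3 - 1) + 3959826 = 16/3 + 3959826 = 11879494/3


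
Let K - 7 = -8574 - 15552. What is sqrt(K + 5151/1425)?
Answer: 2*I*sqrt(54410338)/95 ≈ 155.29*I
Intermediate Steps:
K = -24119 (K = 7 + (-8574 - 15552) = 7 - 24126 = -24119)
sqrt(K + 5151/1425) = sqrt(-24119 + 5151/1425) = sqrt(-24119 + 5151*(1/1425)) = sqrt(-24119 + 1717/475) = sqrt(-11454808/475) = 2*I*sqrt(54410338)/95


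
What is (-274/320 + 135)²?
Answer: 460660369/25600 ≈ 17995.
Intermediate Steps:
(-274/320 + 135)² = (-274*1/320 + 135)² = (-137/160 + 135)² = (21463/160)² = 460660369/25600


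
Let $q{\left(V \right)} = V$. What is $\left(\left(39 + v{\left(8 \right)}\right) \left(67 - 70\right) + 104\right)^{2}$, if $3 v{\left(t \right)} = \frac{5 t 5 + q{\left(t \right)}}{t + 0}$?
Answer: $1521$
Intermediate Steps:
$v{\left(t \right)} = \frac{26}{3}$ ($v{\left(t \right)} = \frac{\left(5 t 5 + t\right) \frac{1}{t + 0}}{3} = \frac{\left(25 t + t\right) \frac{1}{t}}{3} = \frac{26 t \frac{1}{t}}{3} = \frac{1}{3} \cdot 26 = \frac{26}{3}$)
$\left(\left(39 + v{\left(8 \right)}\right) \left(67 - 70\right) + 104\right)^{2} = \left(\left(39 + \frac{26}{3}\right) \left(67 - 70\right) + 104\right)^{2} = \left(\frac{143}{3} \left(-3\right) + 104\right)^{2} = \left(-143 + 104\right)^{2} = \left(-39\right)^{2} = 1521$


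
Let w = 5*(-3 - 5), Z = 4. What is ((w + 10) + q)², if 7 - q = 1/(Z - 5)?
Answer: 484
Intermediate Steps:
w = -40 (w = 5*(-8) = -40)
q = 8 (q = 7 - 1/(4 - 5) = 7 - 1/(-1) = 7 - 1*(-1) = 7 + 1 = 8)
((w + 10) + q)² = ((-40 + 10) + 8)² = (-30 + 8)² = (-22)² = 484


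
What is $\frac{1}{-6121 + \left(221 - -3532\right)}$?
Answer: $- \frac{1}{2368} \approx -0.0004223$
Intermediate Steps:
$\frac{1}{-6121 + \left(221 - -3532\right)} = \frac{1}{-6121 + \left(221 + 3532\right)} = \frac{1}{-6121 + 3753} = \frac{1}{-2368} = - \frac{1}{2368}$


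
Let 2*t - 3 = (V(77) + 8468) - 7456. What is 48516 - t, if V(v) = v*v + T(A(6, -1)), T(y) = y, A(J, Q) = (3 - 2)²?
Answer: 90087/2 ≈ 45044.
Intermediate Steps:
A(J, Q) = 1 (A(J, Q) = 1² = 1)
V(v) = 1 + v² (V(v) = v*v + 1 = v² + 1 = 1 + v²)
t = 6945/2 (t = 3/2 + (((1 + 77²) + 8468) - 7456)/2 = 3/2 + (((1 + 5929) + 8468) - 7456)/2 = 3/2 + ((5930 + 8468) - 7456)/2 = 3/2 + (14398 - 7456)/2 = 3/2 + (½)*6942 = 3/2 + 3471 = 6945/2 ≈ 3472.5)
48516 - t = 48516 - 1*6945/2 = 48516 - 6945/2 = 90087/2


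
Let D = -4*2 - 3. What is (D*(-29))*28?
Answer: 8932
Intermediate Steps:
D = -11 (D = -8 - 3 = -11)
(D*(-29))*28 = -11*(-29)*28 = 319*28 = 8932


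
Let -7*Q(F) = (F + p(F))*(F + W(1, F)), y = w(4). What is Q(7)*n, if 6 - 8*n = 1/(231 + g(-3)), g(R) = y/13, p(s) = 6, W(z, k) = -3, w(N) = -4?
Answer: -233753/41986 ≈ -5.5674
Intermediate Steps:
y = -4
g(R) = -4/13
n = 17981/23992 (n = 3/4 - 1/(8*(231 - 4/13)) = 3/4 - 1/(8*2999/13) = 3/4 - 1/8*13/2999 = 3/4 - 13/23992 = 17981/23992 ≈ 0.74946)
Q(F) = -(-3 + F)*(6 + F)/7 (Q(F) = -(F + 6)*(F - 3)/7 = -(6 + F)*(-3 + F)/7 = -(-3 + F)*(6 + F)/7)
Q(7)*n = (18/7 - 3/7*7 - 1/7*7**2)*(17981/23992) = (18/7 - 3 - 1/7*49)*(17981/23992) = (18/7 - 3 - 7)*(17981/23992) = -52/7*17981/23992 = -233753/41986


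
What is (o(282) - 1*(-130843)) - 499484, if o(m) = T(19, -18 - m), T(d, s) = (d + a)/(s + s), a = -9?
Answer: -22118461/60 ≈ -3.6864e+5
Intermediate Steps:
T(d, s) = (-9 + d)/(2*s) (T(d, s) = (d - 9)/(s + s) = (-9 + d)/((2*s)) = (-9 + d)*(1/(2*s)) = (-9 + d)/(2*s))
o(m) = 5/(-18 - m) (o(m) = (-9 + 19)/(2*(-18 - m)) = (½)*10/(-18 - m) = 5/(-18 - m))
(o(282) - 1*(-130843)) - 499484 = (-5/(18 + 282) - 1*(-130843)) - 499484 = (-5/300 + 130843) - 499484 = (-5*1/300 + 130843) - 499484 = (-1/60 + 130843) - 499484 = 7850579/60 - 499484 = -22118461/60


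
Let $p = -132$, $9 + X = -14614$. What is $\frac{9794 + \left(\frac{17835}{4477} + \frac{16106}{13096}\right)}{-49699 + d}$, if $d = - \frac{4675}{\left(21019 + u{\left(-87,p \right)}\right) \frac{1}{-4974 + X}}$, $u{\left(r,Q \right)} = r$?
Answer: $- \frac{1503272529716405}{6952758068989557} \approx -0.21621$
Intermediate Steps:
$X = -14623$ ($X = -9 - 14614 = -14623$)
$d = \frac{91615975}{20932}$ ($d = - \frac{4675}{\left(21019 - 87\right) \frac{1}{-4974 - 14623}} = - \frac{4675}{20932 \frac{1}{-19597}} = - \frac{4675}{20932 \left(- \frac{1}{19597}\right)} = - \frac{4675}{- \frac{20932}{19597}} = \left(-4675\right) \left(- \frac{19597}{20932}\right) = \frac{91615975}{20932} \approx 4376.8$)
$\frac{9794 + \left(\frac{17835}{4477} + \frac{16106}{13096}\right)}{-49699 + d} = \frac{9794 + \left(\frac{17835}{4477} + \frac{16106}{13096}\right)}{-49699 + \frac{91615975}{20932}} = \frac{9794 + \left(17835 \cdot \frac{1}{4477} + 16106 \cdot \frac{1}{13096}\right)}{- \frac{948683493}{20932}} = \left(9794 + \left(\frac{17835}{4477} + \frac{8053}{6548}\right)\right) \left(- \frac{20932}{948683493}\right) = \left(9794 + \frac{152836861}{29315396}\right) \left(- \frac{20932}{948683493}\right) = \frac{287267825285}{29315396} \left(- \frac{20932}{948683493}\right) = - \frac{1503272529716405}{6952758068989557}$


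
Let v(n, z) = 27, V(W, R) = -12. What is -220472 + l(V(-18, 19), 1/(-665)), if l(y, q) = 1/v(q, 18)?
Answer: -5952743/27 ≈ -2.2047e+5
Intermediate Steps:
l(y, q) = 1/27
-220472 + l(V(-18, 19), 1/(-665)) = -220472 + 1/27 = -5952743/27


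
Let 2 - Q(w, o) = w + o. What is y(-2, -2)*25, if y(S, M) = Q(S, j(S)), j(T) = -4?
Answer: 200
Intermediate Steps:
Q(w, o) = 2 - o - w (Q(w, o) = 2 - (w + o) = 2 - (o + w) = 2 + (-o - w) = 2 - o - w)
y(S, M) = 6 - S (y(S, M) = 2 - 1*(-4) - S = 2 + 4 - S = 6 - S)
y(-2, -2)*25 = (6 - 1*(-2))*25 = (6 + 2)*25 = 8*25 = 200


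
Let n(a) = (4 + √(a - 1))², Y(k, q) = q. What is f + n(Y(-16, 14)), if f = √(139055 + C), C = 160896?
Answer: √299951 + (4 + √13)² ≈ 605.52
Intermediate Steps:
n(a) = (4 + √(-1 + a))²
f = √299951 (f = √(139055 + 160896) = √299951 ≈ 547.68)
f + n(Y(-16, 14)) = √299951 + (4 + √(-1 + 14))² = √299951 + (4 + √13)²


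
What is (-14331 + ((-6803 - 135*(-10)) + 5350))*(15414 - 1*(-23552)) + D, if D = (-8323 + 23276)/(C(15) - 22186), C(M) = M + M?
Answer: -12461315281017/22156 ≈ -5.6244e+8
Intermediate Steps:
C(M) = 2*M
D = -14953/22156 (D = (-8323 + 23276)/(2*15 - 22186) = 14953/(30 - 22186) = 14953/(-22156) = 14953*(-1/22156) = -14953/22156 ≈ -0.67490)
(-14331 + ((-6803 - 135*(-10)) + 5350))*(15414 - 1*(-23552)) + D = (-14331 + ((-6803 - 135*(-10)) + 5350))*(15414 - 1*(-23552)) - 14953/22156 = (-14331 + ((-6803 + 1350) + 5350))*(15414 + 23552) - 14953/22156 = (-14331 + (-5453 + 5350))*38966 - 14953/22156 = (-14331 - 103)*38966 - 14953/22156 = -14434*38966 - 14953/22156 = -562435244 - 14953/22156 = -12461315281017/22156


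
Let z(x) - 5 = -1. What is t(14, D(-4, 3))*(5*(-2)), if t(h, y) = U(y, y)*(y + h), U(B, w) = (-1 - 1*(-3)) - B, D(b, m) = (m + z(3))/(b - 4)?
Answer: -12075/32 ≈ -377.34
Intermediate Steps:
z(x) = 4 (z(x) = 5 - 1 = 4)
D(b, m) = (4 + m)/(-4 + b) (D(b, m) = (m + 4)/(b - 4) = (4 + m)/(-4 + b))
U(B, w) = 2 - B (U(B, w) = (-1 + 3) - B = 2 - B)
t(h, y) = (2 - y)*(h + y) (t(h, y) = (2 - y)*(y + h) = (2 - y)*(h + y))
t(14, D(-4, 3))*(5*(-2)) = (-(-2 + (4 + 3)/(-4 - 4))*(14 + (4 + 3)/(-4 - 4)))*(5*(-2)) = -(-2 + 7/(-8))*(14 + 7/(-8))*(-10) = -(-2 - ⅛*7)*(14 - ⅛*7)*(-10) = -(-2 - 7/8)*(14 - 7/8)*(-10) = -1*(-23/8)*105/8*(-10) = (2415/64)*(-10) = -12075/32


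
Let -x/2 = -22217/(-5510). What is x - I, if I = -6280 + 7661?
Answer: -3826872/2755 ≈ -1389.1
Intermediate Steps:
I = 1381
x = -22217/2755 (x = -(-44434)/(-5510) = -(-44434)*(-1)/5510 = -2*22217/5510 = -22217/2755 ≈ -8.0642)
x - I = -22217/2755 - 1*1381 = -22217/2755 - 1381 = -3826872/2755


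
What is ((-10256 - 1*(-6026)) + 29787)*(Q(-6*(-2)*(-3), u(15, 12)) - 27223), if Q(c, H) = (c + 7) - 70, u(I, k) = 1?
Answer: -698268354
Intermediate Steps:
Q(c, H) = -63 + c (Q(c, H) = (7 + c) - 70 = -63 + c)
((-10256 - 1*(-6026)) + 29787)*(Q(-6*(-2)*(-3), u(15, 12)) - 27223) = ((-10256 - 1*(-6026)) + 29787)*((-63 - 6*(-2)*(-3)) - 27223) = ((-10256 + 6026) + 29787)*((-63 + 12*(-3)) - 27223) = (-4230 + 29787)*((-63 - 36) - 27223) = 25557*(-99 - 27223) = 25557*(-27322) = -698268354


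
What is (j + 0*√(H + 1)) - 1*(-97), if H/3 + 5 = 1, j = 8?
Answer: 105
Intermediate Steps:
H = -12 (H = -15 + 3*1 = -15 + 3 = -12)
(j + 0*√(H + 1)) - 1*(-97) = (8 + 0*√(-12 + 1)) - 1*(-97) = (8 + 0*√(-11)) + 97 = (8 + 0*(I*√11)) + 97 = (8 + 0) + 97 = 8 + 97 = 105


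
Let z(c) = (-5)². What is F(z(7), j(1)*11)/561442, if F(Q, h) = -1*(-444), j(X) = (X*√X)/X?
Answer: 222/280721 ≈ 0.00079082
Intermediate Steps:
z(c) = 25
j(X) = √X (j(X) = X^(3/2)/X = √X)
F(Q, h) = 444
F(z(7), j(1)*11)/561442 = 444/561442 = 444*(1/561442) = 222/280721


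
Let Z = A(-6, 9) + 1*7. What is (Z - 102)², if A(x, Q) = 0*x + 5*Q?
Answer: 2500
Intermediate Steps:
A(x, Q) = 5*Q (A(x, Q) = 0 + 5*Q = 5*Q)
Z = 52 (Z = 5*9 + 1*7 = 45 + 7 = 52)
(Z - 102)² = (52 - 102)² = (-50)² = 2500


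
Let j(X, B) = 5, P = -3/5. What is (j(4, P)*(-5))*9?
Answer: -225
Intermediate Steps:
P = -⅗ (P = -3*⅕ = -⅗ ≈ -0.60000)
(j(4, P)*(-5))*9 = (5*(-5))*9 = -25*9 = -225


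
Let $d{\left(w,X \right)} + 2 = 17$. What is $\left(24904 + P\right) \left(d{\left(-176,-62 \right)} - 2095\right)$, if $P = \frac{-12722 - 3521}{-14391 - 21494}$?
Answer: $- \frac{371777653728}{7177} \approx -5.1801 \cdot 10^{7}$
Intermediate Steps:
$P = \frac{16243}{35885}$ ($P = - \frac{16243}{-35885} = \left(-16243\right) \left(- \frac{1}{35885}\right) = \frac{16243}{35885} \approx 0.45264$)
$d{\left(w,X \right)} = 15$ ($d{\left(w,X \right)} = -2 + 17 = 15$)
$\left(24904 + P\right) \left(d{\left(-176,-62 \right)} - 2095\right) = \left(24904 + \frac{16243}{35885}\right) \left(15 - 2095\right) = \frac{893696283}{35885} \left(-2080\right) = - \frac{371777653728}{7177}$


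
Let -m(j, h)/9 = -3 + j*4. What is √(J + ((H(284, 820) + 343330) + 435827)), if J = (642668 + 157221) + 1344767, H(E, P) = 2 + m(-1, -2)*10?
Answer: √2924445 ≈ 1710.1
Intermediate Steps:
m(j, h) = 27 - 36*j (m(j, h) = -9*(-3 + j*4) = -9*(-3 + 4*j) = 27 - 36*j)
H(E, P) = 632 (H(E, P) = 2 + (27 - 36*(-1))*10 = 2 + (27 + 36)*10 = 2 + 63*10 = 2 + 630 = 632)
J = 2144656 (J = 799889 + 1344767 = 2144656)
√(J + ((H(284, 820) + 343330) + 435827)) = √(2144656 + ((632 + 343330) + 435827)) = √(2144656 + (343962 + 435827)) = √(2144656 + 779789) = √2924445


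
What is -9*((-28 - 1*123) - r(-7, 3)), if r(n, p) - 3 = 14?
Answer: 1512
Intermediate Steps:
r(n, p) = 17 (r(n, p) = 3 + 14 = 17)
-9*((-28 - 1*123) - r(-7, 3)) = -9*((-28 - 1*123) - 1*17) = -9*((-28 - 123) - 17) = -9*(-151 - 17) = -9*(-168) = 1512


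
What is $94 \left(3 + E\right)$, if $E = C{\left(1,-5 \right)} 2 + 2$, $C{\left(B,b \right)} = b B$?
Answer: $-470$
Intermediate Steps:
$C{\left(B,b \right)} = B b$
$E = -8$ ($E = 1 \left(-5\right) 2 + 2 = \left(-5\right) 2 + 2 = -10 + 2 = -8$)
$94 \left(3 + E\right) = 94 \left(3 - 8\right) = 94 \left(-5\right) = -470$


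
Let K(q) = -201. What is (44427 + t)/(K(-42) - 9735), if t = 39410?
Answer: -83837/9936 ≈ -8.4377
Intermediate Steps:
(44427 + t)/(K(-42) - 9735) = (44427 + 39410)/(-201 - 9735) = 83837/(-9936) = 83837*(-1/9936) = -83837/9936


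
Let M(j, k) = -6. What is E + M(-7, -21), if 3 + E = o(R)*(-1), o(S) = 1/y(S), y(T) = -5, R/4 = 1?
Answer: -44/5 ≈ -8.8000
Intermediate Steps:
R = 4 (R = 4*1 = 4)
o(S) = -⅕ (o(S) = 1/(-5) = -⅕)
E = -14/5 (E = -3 - ⅕*(-1) = -3 + ⅕ = -14/5 ≈ -2.8000)
E + M(-7, -21) = -14/5 - 6 = -44/5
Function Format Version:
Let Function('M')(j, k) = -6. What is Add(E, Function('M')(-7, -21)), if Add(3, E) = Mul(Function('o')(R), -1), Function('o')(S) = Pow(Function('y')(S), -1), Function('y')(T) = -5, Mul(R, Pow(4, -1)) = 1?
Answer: Rational(-44, 5) ≈ -8.8000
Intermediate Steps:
R = 4 (R = Mul(4, 1) = 4)
Function('o')(S) = Rational(-1, 5) (Function('o')(S) = Pow(-5, -1) = Rational(-1, 5))
E = Rational(-14, 5) (E = Add(-3, Mul(Rational(-1, 5), -1)) = Add(-3, Rational(1, 5)) = Rational(-14, 5) ≈ -2.8000)
Add(E, Function('M')(-7, -21)) = Add(Rational(-14, 5), -6) = Rational(-44, 5)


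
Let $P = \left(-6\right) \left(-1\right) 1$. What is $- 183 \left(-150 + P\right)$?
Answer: $26352$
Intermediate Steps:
$P = 6$ ($P = 6 \cdot 1 = 6$)
$- 183 \left(-150 + P\right) = - 183 \left(-150 + 6\right) = \left(-183\right) \left(-144\right) = 26352$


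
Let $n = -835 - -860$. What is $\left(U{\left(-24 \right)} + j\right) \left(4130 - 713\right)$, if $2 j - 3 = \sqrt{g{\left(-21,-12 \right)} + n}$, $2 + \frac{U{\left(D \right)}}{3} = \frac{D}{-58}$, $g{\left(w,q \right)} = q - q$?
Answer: $- \frac{75174}{29} \approx -2592.2$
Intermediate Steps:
$g{\left(w,q \right)} = 0$
$n = 25$ ($n = -835 + 860 = 25$)
$U{\left(D \right)} = -6 - \frac{3 D}{58}$ ($U{\left(D \right)} = -6 + 3 \frac{D}{-58} = -6 + 3 D \left(- \frac{1}{58}\right) = -6 + 3 \left(- \frac{D}{58}\right) = -6 - \frac{3 D}{58}$)
$j = 4$ ($j = \frac{3}{2} + \frac{\sqrt{0 + 25}}{2} = \frac{3}{2} + \frac{\sqrt{25}}{2} = \frac{3}{2} + \frac{1}{2} \cdot 5 = \frac{3}{2} + \frac{5}{2} = 4$)
$\left(U{\left(-24 \right)} + j\right) \left(4130 - 713\right) = \left(\left(-6 - - \frac{36}{29}\right) + 4\right) \left(4130 - 713\right) = \left(\left(-6 + \frac{36}{29}\right) + 4\right) 3417 = \left(- \frac{138}{29} + 4\right) 3417 = \left(- \frac{22}{29}\right) 3417 = - \frac{75174}{29}$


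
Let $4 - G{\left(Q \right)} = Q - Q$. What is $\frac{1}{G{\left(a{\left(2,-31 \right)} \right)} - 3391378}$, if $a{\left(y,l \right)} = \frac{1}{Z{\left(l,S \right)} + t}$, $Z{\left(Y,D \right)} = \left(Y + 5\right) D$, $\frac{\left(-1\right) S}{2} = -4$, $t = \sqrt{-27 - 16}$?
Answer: $- \frac{1}{3391374} \approx -2.9487 \cdot 10^{-7}$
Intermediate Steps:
$t = i \sqrt{43}$ ($t = \sqrt{-43} = i \sqrt{43} \approx 6.5574 i$)
$S = 8$ ($S = \left(-2\right) \left(-4\right) = 8$)
$Z{\left(Y,D \right)} = D \left(5 + Y\right)$ ($Z{\left(Y,D \right)} = \left(5 + Y\right) D = D \left(5 + Y\right)$)
$a{\left(y,l \right)} = \frac{1}{40 + 8 l + i \sqrt{43}}$ ($a{\left(y,l \right)} = \frac{1}{8 \left(5 + l\right) + i \sqrt{43}} = \frac{1}{\left(40 + 8 l\right) + i \sqrt{43}} = \frac{1}{40 + 8 l + i \sqrt{43}}$)
$G{\left(Q \right)} = 4$ ($G{\left(Q \right)} = 4 - \left(Q - Q\right) = 4 - 0 = 4 + 0 = 4$)
$\frac{1}{G{\left(a{\left(2,-31 \right)} \right)} - 3391378} = \frac{1}{4 - 3391378} = \frac{1}{-3391374} = - \frac{1}{3391374}$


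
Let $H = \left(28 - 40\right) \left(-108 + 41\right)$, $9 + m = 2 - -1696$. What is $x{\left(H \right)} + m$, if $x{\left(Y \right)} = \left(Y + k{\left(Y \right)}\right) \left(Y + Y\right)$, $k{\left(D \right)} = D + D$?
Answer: $3880185$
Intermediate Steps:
$k{\left(D \right)} = 2 D$
$m = 1689$ ($m = -9 + \left(2 - -1696\right) = -9 + \left(2 + 1696\right) = -9 + 1698 = 1689$)
$H = 804$ ($H = \left(-12\right) \left(-67\right) = 804$)
$x{\left(Y \right)} = 6 Y^{2}$ ($x{\left(Y \right)} = \left(Y + 2 Y\right) \left(Y + Y\right) = 3 Y 2 Y = 6 Y^{2}$)
$x{\left(H \right)} + m = 6 \cdot 804^{2} + 1689 = 6 \cdot 646416 + 1689 = 3878496 + 1689 = 3880185$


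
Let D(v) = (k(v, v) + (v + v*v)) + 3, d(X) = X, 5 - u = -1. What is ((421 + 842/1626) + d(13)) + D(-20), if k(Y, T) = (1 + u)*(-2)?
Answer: 653260/813 ≈ 803.52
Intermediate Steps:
u = 6 (u = 5 - 1*(-1) = 5 + 1 = 6)
k(Y, T) = -14 (k(Y, T) = (1 + 6)*(-2) = 7*(-2) = -14)
D(v) = -11 + v + v² (D(v) = (-14 + (v + v*v)) + 3 = (-14 + (v + v²)) + 3 = (-14 + v + v²) + 3 = -11 + v + v²)
((421 + 842/1626) + d(13)) + D(-20) = ((421 + 842/1626) + 13) + (-11 - 20 + (-20)²) = ((421 + 842*(1/1626)) + 13) + (-11 - 20 + 400) = ((421 + 421/813) + 13) + 369 = (342694/813 + 13) + 369 = 353263/813 + 369 = 653260/813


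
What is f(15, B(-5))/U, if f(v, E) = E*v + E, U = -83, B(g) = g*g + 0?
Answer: -400/83 ≈ -4.8193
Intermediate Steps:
B(g) = g² (B(g) = g² + 0 = g²)
f(v, E) = E + E*v
f(15, B(-5))/U = ((-5)²*(1 + 15))/(-83) = (25*16)*(-1/83) = 400*(-1/83) = -400/83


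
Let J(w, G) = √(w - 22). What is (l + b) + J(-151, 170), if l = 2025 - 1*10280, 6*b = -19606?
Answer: -34568/3 + I*√173 ≈ -11523.0 + 13.153*I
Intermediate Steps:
J(w, G) = √(-22 + w)
b = -9803/3 (b = (⅙)*(-19606) = -9803/3 ≈ -3267.7)
l = -8255 (l = 2025 - 10280 = -8255)
(l + b) + J(-151, 170) = (-8255 - 9803/3) + √(-22 - 151) = -34568/3 + √(-173) = -34568/3 + I*√173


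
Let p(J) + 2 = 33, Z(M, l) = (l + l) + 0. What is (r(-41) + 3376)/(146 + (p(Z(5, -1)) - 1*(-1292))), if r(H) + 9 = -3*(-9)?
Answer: 3394/1469 ≈ 2.3104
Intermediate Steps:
Z(M, l) = 2*l (Z(M, l) = 2*l + 0 = 2*l)
p(J) = 31 (p(J) = -2 + 33 = 31)
r(H) = 18 (r(H) = -9 - 3*(-9) = -9 + 27 = 18)
(r(-41) + 3376)/(146 + (p(Z(5, -1)) - 1*(-1292))) = (18 + 3376)/(146 + (31 - 1*(-1292))) = 3394/(146 + (31 + 1292)) = 3394/(146 + 1323) = 3394/1469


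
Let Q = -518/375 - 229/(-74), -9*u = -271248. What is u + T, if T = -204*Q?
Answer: 413324614/13875 ≈ 29789.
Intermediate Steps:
u = 90416/3 (u = -⅑*(-271248) = 90416/3 ≈ 30139.)
Q = 47543/27750 (Q = -518*1/375 - 229*(-1/74) = -518/375 + 229/74 = 47543/27750 ≈ 1.7133)
T = -1616462/4625 (T = -204*47543/27750 = -1616462/4625 ≈ -349.51)
u + T = 90416/3 - 1616462/4625 = 413324614/13875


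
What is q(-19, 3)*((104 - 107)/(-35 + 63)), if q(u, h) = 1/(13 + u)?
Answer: 1/56 ≈ 0.017857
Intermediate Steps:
q(-19, 3)*((104 - 107)/(-35 + 63)) = ((104 - 107)/(-35 + 63))/(13 - 19) = (-3/28)/(-6) = -(-1)/(2*28) = -1/6*(-3/28) = 1/56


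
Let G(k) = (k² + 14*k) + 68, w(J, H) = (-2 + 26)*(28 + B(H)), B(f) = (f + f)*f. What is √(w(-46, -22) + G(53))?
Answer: √27523 ≈ 165.90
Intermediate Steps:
B(f) = 2*f² (B(f) = (2*f)*f = 2*f²)
w(J, H) = 672 + 48*H² (w(J, H) = (-2 + 26)*(28 + 2*H²) = 24*(28 + 2*H²) = 672 + 48*H²)
G(k) = 68 + k² + 14*k
√(w(-46, -22) + G(53)) = √((672 + 48*(-22)²) + (68 + 53² + 14*53)) = √((672 + 48*484) + (68 + 2809 + 742)) = √((672 + 23232) + 3619) = √(23904 + 3619) = √27523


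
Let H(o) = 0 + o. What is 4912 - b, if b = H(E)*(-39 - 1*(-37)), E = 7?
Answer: 4926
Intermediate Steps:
H(o) = o
b = -14 (b = 7*(-39 - 1*(-37)) = 7*(-39 + 37) = 7*(-2) = -14)
4912 - b = 4912 - 1*(-14) = 4912 + 14 = 4926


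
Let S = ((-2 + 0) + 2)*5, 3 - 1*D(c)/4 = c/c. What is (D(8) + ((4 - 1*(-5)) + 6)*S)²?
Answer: 64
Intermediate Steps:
D(c) = 8 (D(c) = 12 - 4*c/c = 12 - 4*1 = 12 - 4 = 8)
S = 0 (S = (-2 + 2)*5 = 0*5 = 0)
(D(8) + ((4 - 1*(-5)) + 6)*S)² = (8 + ((4 - 1*(-5)) + 6)*0)² = (8 + ((4 + 5) + 6)*0)² = (8 + (9 + 6)*0)² = (8 + 15*0)² = (8 + 0)² = 8² = 64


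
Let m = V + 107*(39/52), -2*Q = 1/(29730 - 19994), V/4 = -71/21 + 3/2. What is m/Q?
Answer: -29738612/21 ≈ -1.4161e+6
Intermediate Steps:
V = -158/21 (V = 4*(-71/21 + 3/2) = 4*(-79/42) = -158/21 ≈ -7.5238)
Q = -1/19472 (Q = -1/(2*(29730 - 19994)) = -½/9736 = -½*1/9736 = -1/19472 ≈ -5.1356e-5)
m = 6109/84 (m = -158/21 + 107*(39/52) = -158/21 + 107*(39*(1/52)) = -158/21 + 107*(¾) = -158/21 + 321/4 = 6109/84 ≈ 72.726)
m/Q = 6109/(84*(-1/19472)) = (6109/84)*(-19472) = -29738612/21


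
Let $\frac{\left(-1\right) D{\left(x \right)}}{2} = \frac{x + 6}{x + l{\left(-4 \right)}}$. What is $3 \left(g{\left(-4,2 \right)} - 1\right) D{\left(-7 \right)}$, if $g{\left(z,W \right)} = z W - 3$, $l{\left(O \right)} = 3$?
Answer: $18$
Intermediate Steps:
$D{\left(x \right)} = - \frac{2 \left(6 + x\right)}{3 + x}$ ($D{\left(x \right)} = - 2 \frac{x + 6}{x + 3} = - 2 \frac{6 + x}{3 + x} = - \frac{2 \left(6 + x\right)}{3 + x}$)
$g{\left(z,W \right)} = -3 + W z$ ($g{\left(z,W \right)} = W z - 3 = -3 + W z$)
$3 \left(g{\left(-4,2 \right)} - 1\right) D{\left(-7 \right)} = 3 \left(\left(-3 + 2 \left(-4\right)\right) - 1\right) \frac{2 \left(-6 - -7\right)}{3 - 7} = 3 \left(\left(-3 - 8\right) - 1\right) \frac{2 \left(-6 + 7\right)}{-4} = 3 \left(-11 - 1\right) 2 \left(- \frac{1}{4}\right) 1 = 3 \left(-12\right) \left(- \frac{1}{2}\right) = \left(-36\right) \left(- \frac{1}{2}\right) = 18$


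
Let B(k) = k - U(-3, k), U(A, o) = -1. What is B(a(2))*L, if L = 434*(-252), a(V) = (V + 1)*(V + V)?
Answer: -1421784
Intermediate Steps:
a(V) = 2*V*(1 + V) (a(V) = (1 + V)*(2*V) = 2*V*(1 + V))
B(k) = 1 + k (B(k) = k - 1*(-1) = k + 1 = 1 + k)
L = -109368
B(a(2))*L = (1 + 2*2*(1 + 2))*(-109368) = (1 + 2*2*3)*(-109368) = (1 + 12)*(-109368) = 13*(-109368) = -1421784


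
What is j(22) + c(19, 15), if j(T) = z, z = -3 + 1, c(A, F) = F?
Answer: 13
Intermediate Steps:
z = -2
j(T) = -2
j(22) + c(19, 15) = -2 + 15 = 13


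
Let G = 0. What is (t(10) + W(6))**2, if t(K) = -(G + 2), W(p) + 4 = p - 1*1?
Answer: 1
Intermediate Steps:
W(p) = -5 + p (W(p) = -4 + (p - 1*1) = -4 + (p - 1) = -4 + (-1 + p) = -5 + p)
t(K) = -2 (t(K) = -(0 + 2) = -1*2 = -2)
(t(10) + W(6))**2 = (-2 + (-5 + 6))**2 = (-2 + 1)**2 = (-1)**2 = 1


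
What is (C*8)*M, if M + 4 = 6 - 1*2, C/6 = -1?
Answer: 0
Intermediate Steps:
C = -6 (C = 6*(-1) = -6)
M = 0 (M = -4 + (6 - 1*2) = -4 + (6 - 2) = -4 + 4 = 0)
(C*8)*M = -6*8*0 = -48*0 = 0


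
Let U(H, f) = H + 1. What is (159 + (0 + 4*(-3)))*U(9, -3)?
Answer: 1470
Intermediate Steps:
U(H, f) = 1 + H
(159 + (0 + 4*(-3)))*U(9, -3) = (159 + (0 + 4*(-3)))*(1 + 9) = (159 + (0 - 12))*10 = (159 - 12)*10 = 147*10 = 1470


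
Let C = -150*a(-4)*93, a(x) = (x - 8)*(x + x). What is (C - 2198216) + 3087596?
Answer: -449820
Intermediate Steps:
a(x) = 2*x*(-8 + x) (a(x) = (-8 + x)*(2*x) = 2*x*(-8 + x))
C = -1339200 (C = -300*(-4)*(-8 - 4)*93 = -300*(-4)*(-12)*93 = -150*96*93 = -14400*93 = -1339200)
(C - 2198216) + 3087596 = (-1339200 - 2198216) + 3087596 = -3537416 + 3087596 = -449820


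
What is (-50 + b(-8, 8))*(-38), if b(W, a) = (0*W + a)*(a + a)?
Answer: -2964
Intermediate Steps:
b(W, a) = 2*a² (b(W, a) = (0 + a)*(2*a) = a*(2*a) = 2*a²)
(-50 + b(-8, 8))*(-38) = (-50 + 2*8²)*(-38) = (-50 + 2*64)*(-38) = (-50 + 128)*(-38) = 78*(-38) = -2964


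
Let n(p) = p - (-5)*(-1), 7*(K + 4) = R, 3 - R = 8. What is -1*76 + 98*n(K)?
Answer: -1028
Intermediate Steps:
R = -5 (R = 3 - 1*8 = 3 - 8 = -5)
K = -33/7 (K = -4 + (⅐)*(-5) = -4 - 5/7 = -33/7 ≈ -4.7143)
n(p) = -5 + p (n(p) = p - 1*5 = p - 5 = -5 + p)
-1*76 + 98*n(K) = -1*76 + 98*(-5 - 33/7) = -76 + 98*(-68/7) = -76 - 952 = -1028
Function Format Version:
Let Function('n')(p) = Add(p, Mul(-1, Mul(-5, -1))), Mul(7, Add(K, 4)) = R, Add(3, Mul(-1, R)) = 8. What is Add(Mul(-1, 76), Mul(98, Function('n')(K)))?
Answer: -1028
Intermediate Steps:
R = -5 (R = Add(3, Mul(-1, 8)) = Add(3, -8) = -5)
K = Rational(-33, 7) (K = Add(-4, Mul(Rational(1, 7), -5)) = Add(-4, Rational(-5, 7)) = Rational(-33, 7) ≈ -4.7143)
Function('n')(p) = Add(-5, p) (Function('n')(p) = Add(p, Mul(-1, 5)) = Add(p, -5) = Add(-5, p))
Add(Mul(-1, 76), Mul(98, Function('n')(K))) = Add(Mul(-1, 76), Mul(98, Add(-5, Rational(-33, 7)))) = Add(-76, Mul(98, Rational(-68, 7))) = Add(-76, -952) = -1028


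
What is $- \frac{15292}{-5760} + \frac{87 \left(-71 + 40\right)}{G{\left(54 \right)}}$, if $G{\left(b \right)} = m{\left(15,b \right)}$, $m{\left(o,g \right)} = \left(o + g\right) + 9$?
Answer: $- \frac{597581}{18720} \approx -31.922$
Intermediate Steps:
$m{\left(o,g \right)} = 9 + g + o$ ($m{\left(o,g \right)} = \left(g + o\right) + 9 = 9 + g + o$)
$G{\left(b \right)} = 24 + b$ ($G{\left(b \right)} = 9 + b + 15 = 24 + b$)
$- \frac{15292}{-5760} + \frac{87 \left(-71 + 40\right)}{G{\left(54 \right)}} = - \frac{15292}{-5760} + \frac{87 \left(-71 + 40\right)}{24 + 54} = \left(-15292\right) \left(- \frac{1}{5760}\right) + \frac{87 \left(-31\right)}{78} = \frac{3823}{1440} - \frac{899}{26} = - \frac{597581}{18720}$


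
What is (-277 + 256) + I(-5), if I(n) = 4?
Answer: -17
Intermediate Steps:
(-277 + 256) + I(-5) = (-277 + 256) + 4 = -21 + 4 = -17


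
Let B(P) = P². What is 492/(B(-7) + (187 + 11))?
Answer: 492/247 ≈ 1.9919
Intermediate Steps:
492/(B(-7) + (187 + 11)) = 492/((-7)² + (187 + 11)) = 492/(49 + 198) = 492/247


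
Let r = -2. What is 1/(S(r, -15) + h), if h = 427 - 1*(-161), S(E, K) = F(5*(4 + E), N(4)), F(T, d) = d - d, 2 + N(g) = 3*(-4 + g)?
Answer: 1/588 ≈ 0.0017007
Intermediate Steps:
N(g) = -14 + 3*g (N(g) = -2 + 3*(-4 + g) = -2 + (-12 + 3*g) = -14 + 3*g)
F(T, d) = 0
S(E, K) = 0
h = 588 (h = 427 + 161 = 588)
1/(S(r, -15) + h) = 1/(0 + 588) = 1/588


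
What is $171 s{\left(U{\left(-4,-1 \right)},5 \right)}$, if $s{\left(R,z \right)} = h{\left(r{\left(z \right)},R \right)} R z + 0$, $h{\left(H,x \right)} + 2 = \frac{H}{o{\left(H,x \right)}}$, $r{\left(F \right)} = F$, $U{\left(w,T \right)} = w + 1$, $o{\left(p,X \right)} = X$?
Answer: $9405$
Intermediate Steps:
$U{\left(w,T \right)} = 1 + w$
$h{\left(H,x \right)} = -2 + \frac{H}{x}$
$s{\left(R,z \right)} = R z \left(-2 + \frac{z}{R}\right)$ ($s{\left(R,z \right)} = \left(-2 + \frac{z}{R}\right) R z + 0 = R \left(-2 + \frac{z}{R}\right) z + 0 = R z \left(-2 + \frac{z}{R}\right) + 0 = R z \left(-2 + \frac{z}{R}\right)$)
$171 s{\left(U{\left(-4,-1 \right)},5 \right)} = 171 \cdot 5 \left(5 - 2 \left(1 - 4\right)\right) = 171 \cdot 5 \left(5 - -6\right) = 171 \cdot 5 \left(5 + 6\right) = 171 \cdot 5 \cdot 11 = 171 \cdot 55 = 9405$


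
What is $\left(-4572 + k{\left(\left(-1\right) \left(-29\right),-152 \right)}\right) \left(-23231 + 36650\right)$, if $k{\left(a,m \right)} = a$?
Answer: $-60962517$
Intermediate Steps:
$\left(-4572 + k{\left(\left(-1\right) \left(-29\right),-152 \right)}\right) \left(-23231 + 36650\right) = \left(-4572 - -29\right) \left(-23231 + 36650\right) = \left(-4572 + 29\right) 13419 = \left(-4543\right) 13419 = -60962517$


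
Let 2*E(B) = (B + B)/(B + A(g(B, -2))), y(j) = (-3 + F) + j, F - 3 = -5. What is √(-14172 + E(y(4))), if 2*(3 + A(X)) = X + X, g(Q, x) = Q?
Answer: I*√354295/5 ≈ 119.05*I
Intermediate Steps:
F = -2 (F = 3 - 5 = -2)
y(j) = -5 + j (y(j) = (-3 - 2) + j = -5 + j)
A(X) = -3 + X (A(X) = -3 + (X + X)/2 = -3 + (2*X)/2 = -3 + X)
E(B) = B/(-3 + 2*B) (E(B) = ((B + B)/(B + (-3 + B)))/2 = ((2*B)/(-3 + 2*B))/2 = (2*B/(-3 + 2*B))/2 = B/(-3 + 2*B))
√(-14172 + E(y(4))) = √(-14172 + (-5 + 4)/(-3 + 2*(-5 + 4))) = √(-14172 - 1/(-3 + 2*(-1))) = √(-14172 - 1/(-3 - 2)) = √(-14172 - 1/(-5)) = √(-14172 - 1*(-⅕)) = √(-14172 + ⅕) = √(-70859/5) = I*√354295/5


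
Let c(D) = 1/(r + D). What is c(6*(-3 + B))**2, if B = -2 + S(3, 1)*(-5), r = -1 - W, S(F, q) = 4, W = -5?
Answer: 1/21316 ≈ 4.6913e-5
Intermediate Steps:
r = 4 (r = -1 - 1*(-5) = -1 + 5 = 4)
B = -22 (B = -2 + 4*(-5) = -2 - 20 = -22)
c(D) = 1/(4 + D)
c(6*(-3 + B))**2 = (1/(4 + 6*(-3 - 22)))**2 = (1/(4 + 6*(-25)))**2 = (1/(4 - 150))**2 = (1/(-146))**2 = (-1/146)**2 = 1/21316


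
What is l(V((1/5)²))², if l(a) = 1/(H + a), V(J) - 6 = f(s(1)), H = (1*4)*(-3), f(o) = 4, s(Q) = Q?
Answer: ¼ ≈ 0.25000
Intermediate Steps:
H = -12 (H = 4*(-3) = -12)
V(J) = 10 (V(J) = 6 + 4 = 10)
l(a) = 1/(-12 + a)
l(V((1/5)²))² = (1/(-12 + 10))² = (1/(-2))² = (-½)² = ¼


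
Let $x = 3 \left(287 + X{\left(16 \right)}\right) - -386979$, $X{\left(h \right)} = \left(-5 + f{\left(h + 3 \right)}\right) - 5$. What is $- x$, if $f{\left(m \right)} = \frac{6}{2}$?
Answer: $-387819$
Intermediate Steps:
$f{\left(m \right)} = 3$ ($f{\left(m \right)} = 6 \cdot \frac{1}{2} = 3$)
$X{\left(h \right)} = -7$ ($X{\left(h \right)} = \left(-5 + 3\right) - 5 = -2 - 5 = -7$)
$x = 387819$ ($x = 3 \left(287 - 7\right) - -386979 = 3 \cdot 280 + 386979 = 840 + 386979 = 387819$)
$- x = \left(-1\right) 387819 = -387819$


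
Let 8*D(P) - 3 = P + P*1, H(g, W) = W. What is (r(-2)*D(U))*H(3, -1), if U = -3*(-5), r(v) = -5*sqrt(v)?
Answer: 165*I*sqrt(2)/8 ≈ 29.168*I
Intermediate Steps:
U = 15
D(P) = 3/8 + P/4 (D(P) = 3/8 + (P + P*1)/8 = 3/8 + (P + P)/8 = 3/8 + (2*P)/8 = 3/8 + P/4)
(r(-2)*D(U))*H(3, -1) = ((-5*I*sqrt(2))*(3/8 + (1/4)*15))*(-1) = ((-5*I*sqrt(2))*(3/8 + 15/4))*(-1) = (-5*I*sqrt(2)*(33/8))*(-1) = -165*I*sqrt(2)/8*(-1) = 165*I*sqrt(2)/8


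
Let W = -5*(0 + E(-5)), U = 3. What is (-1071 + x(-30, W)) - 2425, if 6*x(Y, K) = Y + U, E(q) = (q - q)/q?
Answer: -7001/2 ≈ -3500.5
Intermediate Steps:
E(q) = 0 (E(q) = 0/q = 0)
W = 0 (W = -5*(0 + 0) = -5*0 = 0)
x(Y, K) = 1/2 + Y/6 (x(Y, K) = (Y + 3)/6 = (3 + Y)/6 = 1/2 + Y/6)
(-1071 + x(-30, W)) - 2425 = (-1071 + (1/2 + (1/6)*(-30))) - 2425 = (-1071 + (1/2 - 5)) - 2425 = (-1071 - 9/2) - 2425 = -2151/2 - 2425 = -7001/2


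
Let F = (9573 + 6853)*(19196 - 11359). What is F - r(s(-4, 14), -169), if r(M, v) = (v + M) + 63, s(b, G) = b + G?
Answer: 128730658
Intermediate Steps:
s(b, G) = G + b
r(M, v) = 63 + M + v (r(M, v) = (M + v) + 63 = 63 + M + v)
F = 128730562 (F = 16426*7837 = 128730562)
F - r(s(-4, 14), -169) = 128730562 - (63 + (14 - 4) - 169) = 128730562 - (63 + 10 - 169) = 128730562 - 1*(-96) = 128730562 + 96 = 128730658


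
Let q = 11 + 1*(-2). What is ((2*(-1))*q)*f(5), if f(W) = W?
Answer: -90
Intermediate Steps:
q = 9 (q = 11 - 2 = 9)
((2*(-1))*q)*f(5) = ((2*(-1))*9)*5 = -2*9*5 = -18*5 = -90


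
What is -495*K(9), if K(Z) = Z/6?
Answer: -1485/2 ≈ -742.50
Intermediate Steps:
K(Z) = Z/6 (K(Z) = Z*(⅙) = Z/6)
-495*K(9) = -165*9/2 = -495*3/2 = -1485/2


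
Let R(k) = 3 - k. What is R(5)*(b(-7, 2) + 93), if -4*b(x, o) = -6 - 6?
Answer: -192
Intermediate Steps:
b(x, o) = 3 (b(x, o) = -(-6 - 6)/4 = -¼*(-12) = 3)
R(5)*(b(-7, 2) + 93) = (3 - 1*5)*(3 + 93) = (3 - 5)*96 = -2*96 = -192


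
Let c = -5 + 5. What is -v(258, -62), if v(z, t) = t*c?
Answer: 0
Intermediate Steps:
c = 0
v(z, t) = 0 (v(z, t) = t*0 = 0)
-v(258, -62) = -1*0 = 0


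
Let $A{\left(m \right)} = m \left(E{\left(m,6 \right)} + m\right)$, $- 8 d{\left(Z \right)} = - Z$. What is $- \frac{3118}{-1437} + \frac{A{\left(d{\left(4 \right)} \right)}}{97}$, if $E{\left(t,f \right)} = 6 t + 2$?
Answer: $\frac{1225591}{557556} \approx 2.1981$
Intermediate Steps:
$d{\left(Z \right)} = \frac{Z}{8}$ ($d{\left(Z \right)} = - \frac{\left(-1\right) Z}{8} = \frac{Z}{8}$)
$E{\left(t,f \right)} = 2 + 6 t$
$A{\left(m \right)} = m \left(2 + 7 m\right)$ ($A{\left(m \right)} = m \left(\left(2 + 6 m\right) + m\right) = m \left(2 + 7 m\right)$)
$- \frac{3118}{-1437} + \frac{A{\left(d{\left(4 \right)} \right)}}{97} = - \frac{3118}{-1437} + \frac{\frac{1}{8} \cdot 4 \left(2 + 7 \cdot \frac{1}{8} \cdot 4\right)}{97} = \left(-3118\right) \left(- \frac{1}{1437}\right) + \frac{2 + 7 \cdot \frac{1}{2}}{2} \cdot \frac{1}{97} = \frac{3118}{1437} + \frac{2 + \frac{7}{2}}{2} \cdot \frac{1}{97} = \frac{3118}{1437} + \frac{1}{2} \cdot \frac{11}{2} \cdot \frac{1}{97} = \frac{3118}{1437} + \frac{11}{4} \cdot \frac{1}{97} = \frac{3118}{1437} + \frac{11}{388} = \frac{1225591}{557556}$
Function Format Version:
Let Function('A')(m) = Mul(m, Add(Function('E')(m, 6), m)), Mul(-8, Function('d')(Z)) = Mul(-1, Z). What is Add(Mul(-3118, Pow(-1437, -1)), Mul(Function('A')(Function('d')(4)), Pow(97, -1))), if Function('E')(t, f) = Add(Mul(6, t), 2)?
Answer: Rational(1225591, 557556) ≈ 2.1981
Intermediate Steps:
Function('d')(Z) = Mul(Rational(1, 8), Z) (Function('d')(Z) = Mul(Rational(-1, 8), Mul(-1, Z)) = Mul(Rational(1, 8), Z))
Function('E')(t, f) = Add(2, Mul(6, t))
Function('A')(m) = Mul(m, Add(2, Mul(7, m))) (Function('A')(m) = Mul(m, Add(Add(2, Mul(6, m)), m)) = Mul(m, Add(2, Mul(7, m))))
Add(Mul(-3118, Pow(-1437, -1)), Mul(Function('A')(Function('d')(4)), Pow(97, -1))) = Add(Mul(-3118, Pow(-1437, -1)), Mul(Mul(Mul(Rational(1, 8), 4), Add(2, Mul(7, Mul(Rational(1, 8), 4)))), Pow(97, -1))) = Add(Mul(-3118, Rational(-1, 1437)), Mul(Mul(Rational(1, 2), Add(2, Mul(7, Rational(1, 2)))), Rational(1, 97))) = Add(Rational(3118, 1437), Mul(Mul(Rational(1, 2), Add(2, Rational(7, 2))), Rational(1, 97))) = Add(Rational(3118, 1437), Mul(Mul(Rational(1, 2), Rational(11, 2)), Rational(1, 97))) = Add(Rational(3118, 1437), Mul(Rational(11, 4), Rational(1, 97))) = Add(Rational(3118, 1437), Rational(11, 388)) = Rational(1225591, 557556)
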